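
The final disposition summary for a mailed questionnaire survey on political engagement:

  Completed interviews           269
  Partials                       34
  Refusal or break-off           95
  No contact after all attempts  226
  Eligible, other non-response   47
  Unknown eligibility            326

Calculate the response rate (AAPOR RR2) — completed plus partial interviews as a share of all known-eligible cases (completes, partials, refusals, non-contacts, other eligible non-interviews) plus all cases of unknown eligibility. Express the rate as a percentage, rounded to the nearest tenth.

Numerator → 269 + 34 = 303
Denominator → 269 + 34 + 95 + 226 + 47 + 326 = 997
RR2 = 303 / 997 = 0.3039

30.4%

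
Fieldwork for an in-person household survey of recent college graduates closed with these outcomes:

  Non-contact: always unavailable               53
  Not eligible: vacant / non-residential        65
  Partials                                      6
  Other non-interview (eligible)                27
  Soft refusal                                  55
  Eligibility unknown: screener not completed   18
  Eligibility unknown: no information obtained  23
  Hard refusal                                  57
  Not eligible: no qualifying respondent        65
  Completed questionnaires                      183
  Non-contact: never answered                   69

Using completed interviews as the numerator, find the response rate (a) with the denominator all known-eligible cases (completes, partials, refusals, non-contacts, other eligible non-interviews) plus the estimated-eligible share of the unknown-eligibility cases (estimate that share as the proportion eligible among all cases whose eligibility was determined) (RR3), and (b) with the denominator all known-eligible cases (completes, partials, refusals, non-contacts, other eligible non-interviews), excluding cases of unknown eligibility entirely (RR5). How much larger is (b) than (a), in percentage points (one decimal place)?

Refusal or break-off = 57 + 55 = 112
Never reached = 69 + 53 = 122
Unknown eligibility = 18 + 23 = 41
Ineligible = 65 + 65 = 130
Num: 183
Known eligible: 183 + 6 + 112 + 122 + 27 = 450
e = 450 / (450 + 130) = 450 / 580 = 0.7759
Eligible share of unknowns: 0.7759 × 41 = 31.81
Base: 450 + 31.81 = 481.81
RR3 = 183 / 481.81 = 0.3798
Base: 183 + 6 + 112 + 122 + 27 = 450
RR5 = 183 / 450 = 0.4067
Difference = 40.67 − 37.98 = 2.69 percentage points

2.7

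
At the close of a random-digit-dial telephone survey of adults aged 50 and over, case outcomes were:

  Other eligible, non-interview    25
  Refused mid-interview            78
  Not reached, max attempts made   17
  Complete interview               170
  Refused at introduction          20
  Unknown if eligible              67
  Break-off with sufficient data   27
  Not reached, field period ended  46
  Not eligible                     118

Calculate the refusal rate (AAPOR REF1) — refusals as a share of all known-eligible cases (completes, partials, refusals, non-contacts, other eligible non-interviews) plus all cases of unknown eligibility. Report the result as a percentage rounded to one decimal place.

Refusals = 20 + 78 = 98
No contact after all attempts = 46 + 17 = 63
Top: 98
Denominator: 170 + 27 + 98 + 63 + 25 + 67 = 450
REF1 = 98 / 450 = 0.2178

21.8%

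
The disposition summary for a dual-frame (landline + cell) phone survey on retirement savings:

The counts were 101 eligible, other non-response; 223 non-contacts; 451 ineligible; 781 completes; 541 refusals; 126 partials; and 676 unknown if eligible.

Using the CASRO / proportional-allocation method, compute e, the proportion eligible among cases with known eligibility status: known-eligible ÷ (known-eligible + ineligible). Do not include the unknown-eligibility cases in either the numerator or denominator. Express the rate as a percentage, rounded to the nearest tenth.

79.7%

Known eligible = 781 + 126 + 541 + 223 + 101 = 1772
e = 1772 / (1772 + 451) = 1772 / 2223 = 0.7971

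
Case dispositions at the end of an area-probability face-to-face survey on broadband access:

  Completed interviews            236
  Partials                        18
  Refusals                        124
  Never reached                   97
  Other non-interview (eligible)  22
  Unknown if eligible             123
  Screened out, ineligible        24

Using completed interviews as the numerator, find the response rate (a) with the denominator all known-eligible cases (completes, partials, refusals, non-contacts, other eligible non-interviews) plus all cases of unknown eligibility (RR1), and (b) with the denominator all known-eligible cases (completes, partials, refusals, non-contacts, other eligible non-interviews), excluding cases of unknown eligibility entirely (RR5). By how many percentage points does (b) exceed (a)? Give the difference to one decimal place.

9.4

Top: 236
Denominator: 236 + 18 + 124 + 97 + 22 + 123 = 620
RR1 = 236 / 620 = 0.3806
Denominator: 236 + 18 + 124 + 97 + 22 = 497
RR5 = 236 / 497 = 0.4748
Difference = 47.48 − 38.06 = 9.42 percentage points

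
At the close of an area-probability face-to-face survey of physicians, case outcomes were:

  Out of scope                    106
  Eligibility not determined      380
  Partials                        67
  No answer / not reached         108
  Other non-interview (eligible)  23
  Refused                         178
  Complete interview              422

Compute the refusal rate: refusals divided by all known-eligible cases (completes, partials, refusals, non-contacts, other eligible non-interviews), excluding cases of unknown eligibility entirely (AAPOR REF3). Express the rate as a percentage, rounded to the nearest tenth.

Top → 178
Denominator → 422 + 67 + 178 + 108 + 23 = 798
REF3 = 178 / 798 = 0.2231

22.3%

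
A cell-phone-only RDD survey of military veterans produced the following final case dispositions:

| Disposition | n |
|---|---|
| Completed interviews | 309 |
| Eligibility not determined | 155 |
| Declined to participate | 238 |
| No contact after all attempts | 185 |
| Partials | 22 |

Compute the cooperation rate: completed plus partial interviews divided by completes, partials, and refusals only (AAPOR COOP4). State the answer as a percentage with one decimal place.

Numerator = 309 + 22 = 331
Denom = 309 + 22 + 238 = 569
COOP4 = 331 / 569 = 0.5817

58.2%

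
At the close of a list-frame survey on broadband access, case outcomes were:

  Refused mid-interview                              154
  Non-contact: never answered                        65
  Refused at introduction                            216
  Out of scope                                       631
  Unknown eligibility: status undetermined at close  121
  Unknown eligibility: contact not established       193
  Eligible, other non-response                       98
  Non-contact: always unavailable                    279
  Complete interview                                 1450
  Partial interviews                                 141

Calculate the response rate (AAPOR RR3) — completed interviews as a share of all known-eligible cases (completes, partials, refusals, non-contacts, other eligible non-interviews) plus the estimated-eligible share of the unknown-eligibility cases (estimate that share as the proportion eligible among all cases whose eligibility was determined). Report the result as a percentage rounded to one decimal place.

Refusal or break-off = 216 + 154 = 370
Non-contacts = 65 + 279 = 344
Undetermined eligibility = 193 + 121 = 314
Numerator: 1450
Determined eligible: 1450 + 141 + 370 + 344 + 98 = 2403
e = 2403 / (2403 + 631) = 2403 / 3034 = 0.7920
Eligible share of unknowns: 0.7920 × 314 = 248.69
Denom: 2403 + 248.69 = 2651.69
RR3 = 1450 / 2651.69 = 0.5468

54.7%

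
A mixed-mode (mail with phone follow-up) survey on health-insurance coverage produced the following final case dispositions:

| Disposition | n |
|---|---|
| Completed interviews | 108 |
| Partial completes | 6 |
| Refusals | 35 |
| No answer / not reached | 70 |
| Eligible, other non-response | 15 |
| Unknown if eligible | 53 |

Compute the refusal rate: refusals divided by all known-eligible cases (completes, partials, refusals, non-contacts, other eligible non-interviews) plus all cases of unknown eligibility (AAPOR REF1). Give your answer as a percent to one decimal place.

Top = 35
Denom = 108 + 6 + 35 + 70 + 15 + 53 = 287
REF1 = 35 / 287 = 0.1220

12.2%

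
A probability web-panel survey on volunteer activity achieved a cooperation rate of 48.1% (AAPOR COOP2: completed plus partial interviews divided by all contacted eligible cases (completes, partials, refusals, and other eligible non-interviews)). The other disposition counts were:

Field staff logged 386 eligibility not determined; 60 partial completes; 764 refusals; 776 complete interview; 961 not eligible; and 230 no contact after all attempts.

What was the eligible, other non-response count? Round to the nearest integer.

138

Numerator = 776 + 60 = 836
COOP2 = 836 / D = 0.481
D = 836 / 0.481 = 1738.0
Remaining denominator categories sum to 1600
eligible, other non-response = 1738.0 − 1600 ≈ 138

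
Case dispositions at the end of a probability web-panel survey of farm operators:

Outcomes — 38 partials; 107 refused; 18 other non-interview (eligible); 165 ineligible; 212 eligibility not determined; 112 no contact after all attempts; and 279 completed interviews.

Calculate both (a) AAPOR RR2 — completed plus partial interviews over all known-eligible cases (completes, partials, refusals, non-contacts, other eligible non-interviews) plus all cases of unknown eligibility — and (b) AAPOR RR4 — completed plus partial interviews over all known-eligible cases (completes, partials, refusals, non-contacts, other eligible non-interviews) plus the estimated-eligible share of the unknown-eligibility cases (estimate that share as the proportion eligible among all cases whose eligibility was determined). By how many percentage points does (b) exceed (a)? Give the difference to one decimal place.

2.8

Top: 279 + 38 = 317
Denom: 279 + 38 + 107 + 112 + 18 + 212 = 766
RR2 = 317 / 766 = 0.4138
Known eligible: 279 + 38 + 107 + 112 + 18 = 554
e = 554 / (554 + 165) = 554 / 719 = 0.7705
Eligible share of unknowns: 0.7705 × 212 = 163.35
Denom: 554 + 163.35 = 717.35
RR4 = 317 / 717.35 = 0.4419
Difference = 44.19 − 41.38 = 2.81 percentage points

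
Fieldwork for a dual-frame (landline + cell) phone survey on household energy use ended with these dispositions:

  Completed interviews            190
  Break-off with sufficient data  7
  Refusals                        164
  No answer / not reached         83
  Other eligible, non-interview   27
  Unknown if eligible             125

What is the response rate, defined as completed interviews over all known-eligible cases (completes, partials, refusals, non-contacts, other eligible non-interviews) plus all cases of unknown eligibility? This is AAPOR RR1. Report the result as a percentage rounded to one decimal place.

31.9%

Num = 190
Denom = 190 + 7 + 164 + 83 + 27 + 125 = 596
RR1 = 190 / 596 = 0.3188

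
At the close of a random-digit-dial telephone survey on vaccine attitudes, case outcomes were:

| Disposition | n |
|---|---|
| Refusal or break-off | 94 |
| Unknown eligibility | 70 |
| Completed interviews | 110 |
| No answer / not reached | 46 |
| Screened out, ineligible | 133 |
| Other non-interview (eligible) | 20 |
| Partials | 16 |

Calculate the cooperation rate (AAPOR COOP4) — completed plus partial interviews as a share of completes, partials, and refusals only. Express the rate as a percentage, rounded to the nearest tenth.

57.3%

Top = 110 + 16 = 126
Base = 110 + 16 + 94 = 220
COOP4 = 126 / 220 = 0.5727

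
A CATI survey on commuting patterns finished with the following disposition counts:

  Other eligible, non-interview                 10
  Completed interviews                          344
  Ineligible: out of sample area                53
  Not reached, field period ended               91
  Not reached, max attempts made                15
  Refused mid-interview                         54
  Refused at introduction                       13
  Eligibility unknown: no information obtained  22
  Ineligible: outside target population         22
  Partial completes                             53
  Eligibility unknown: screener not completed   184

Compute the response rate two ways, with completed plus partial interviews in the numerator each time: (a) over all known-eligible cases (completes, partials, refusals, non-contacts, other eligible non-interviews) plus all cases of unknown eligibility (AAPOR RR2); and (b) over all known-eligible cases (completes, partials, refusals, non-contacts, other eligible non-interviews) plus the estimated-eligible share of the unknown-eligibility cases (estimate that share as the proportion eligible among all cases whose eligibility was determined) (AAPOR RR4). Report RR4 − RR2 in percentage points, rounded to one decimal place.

Refusal or break-off = 13 + 54 = 67
Non-contacts = 91 + 15 = 106
Unknown if eligible = 184 + 22 = 206
Screened out, ineligible = 22 + 53 = 75
Num: 344 + 53 = 397
Denom: 344 + 53 + 67 + 106 + 10 + 206 = 786
RR2 = 397 / 786 = 0.5051
Eligible (known): 344 + 53 + 67 + 106 + 10 = 580
e = 580 / (580 + 75) = 580 / 655 = 0.8855
Estimated eligible among unknowns: 0.8855 × 206 = 182.41
Denom: 580 + 182.41 = 762.41
RR4 = 397 / 762.41 = 0.5207
Difference = 52.07 − 50.51 = 1.56 percentage points

1.6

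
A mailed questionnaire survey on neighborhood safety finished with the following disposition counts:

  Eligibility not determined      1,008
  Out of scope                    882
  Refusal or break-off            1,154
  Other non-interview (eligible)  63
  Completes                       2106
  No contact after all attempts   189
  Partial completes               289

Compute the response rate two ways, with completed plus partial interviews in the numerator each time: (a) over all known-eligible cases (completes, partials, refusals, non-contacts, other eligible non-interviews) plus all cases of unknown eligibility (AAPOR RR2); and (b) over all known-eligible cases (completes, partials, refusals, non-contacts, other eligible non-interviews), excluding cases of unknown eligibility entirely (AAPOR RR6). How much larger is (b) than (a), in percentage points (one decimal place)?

13.2

Num → 2106 + 289 = 2395
Denom → 2106 + 289 + 1154 + 189 + 63 + 1008 = 4809
RR2 = 2395 / 4809 = 0.4980
Denom → 2106 + 289 + 1154 + 189 + 63 = 3801
RR6 = 2395 / 3801 = 0.6301
Difference = 63.01 − 49.80 = 13.21 percentage points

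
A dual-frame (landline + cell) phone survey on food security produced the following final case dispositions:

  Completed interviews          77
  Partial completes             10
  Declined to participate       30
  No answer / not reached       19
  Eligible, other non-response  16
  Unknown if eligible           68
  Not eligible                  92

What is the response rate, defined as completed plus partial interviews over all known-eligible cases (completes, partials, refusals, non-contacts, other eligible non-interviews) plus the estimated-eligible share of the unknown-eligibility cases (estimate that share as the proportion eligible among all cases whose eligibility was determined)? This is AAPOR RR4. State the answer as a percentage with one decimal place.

44.8%

Numerator → 77 + 10 = 87
Eligible (known) → 77 + 10 + 30 + 19 + 16 = 152
e = 152 / (152 + 92) = 152 / 244 = 0.6230
e × U → 0.6230 × 68 = 42.36
Denominator → 152 + 42.36 = 194.36
RR4 = 87 / 194.36 = 0.4476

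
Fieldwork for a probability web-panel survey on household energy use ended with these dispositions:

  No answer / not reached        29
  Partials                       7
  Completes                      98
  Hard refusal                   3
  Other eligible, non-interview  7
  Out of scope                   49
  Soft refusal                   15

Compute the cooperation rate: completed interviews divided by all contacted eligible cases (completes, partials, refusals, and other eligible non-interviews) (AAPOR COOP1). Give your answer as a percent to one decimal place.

75.4%

Refusals = 3 + 15 = 18
Num = 98
Denominator = 98 + 7 + 18 + 7 = 130
COOP1 = 98 / 130 = 0.7538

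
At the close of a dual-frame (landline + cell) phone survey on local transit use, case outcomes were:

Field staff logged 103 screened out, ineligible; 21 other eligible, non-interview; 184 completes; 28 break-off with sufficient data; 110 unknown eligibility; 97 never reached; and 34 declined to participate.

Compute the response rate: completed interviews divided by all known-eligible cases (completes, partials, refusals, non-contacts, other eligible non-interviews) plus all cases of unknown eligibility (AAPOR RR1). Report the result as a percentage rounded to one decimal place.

Numerator = 184
Base = 184 + 28 + 34 + 97 + 21 + 110 = 474
RR1 = 184 / 474 = 0.3882

38.8%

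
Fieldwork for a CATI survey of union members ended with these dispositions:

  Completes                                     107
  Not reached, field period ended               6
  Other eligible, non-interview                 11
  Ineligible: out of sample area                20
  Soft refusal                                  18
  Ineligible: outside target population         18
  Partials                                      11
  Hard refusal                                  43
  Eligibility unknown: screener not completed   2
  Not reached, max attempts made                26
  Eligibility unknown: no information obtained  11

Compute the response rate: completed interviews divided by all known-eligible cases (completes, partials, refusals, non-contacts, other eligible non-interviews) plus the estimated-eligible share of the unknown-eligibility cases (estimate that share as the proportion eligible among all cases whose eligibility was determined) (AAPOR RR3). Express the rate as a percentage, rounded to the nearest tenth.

Refusal or break-off = 43 + 18 = 61
Non-contacts = 6 + 26 = 32
Unknown if eligible = 2 + 11 = 13
Not eligible = 18 + 20 = 38
Top → 107
Known eligible → 107 + 11 + 61 + 32 + 11 = 222
e = 222 / (222 + 38) = 222 / 260 = 0.8538
Eligible share of unknowns → 0.8538 × 13 = 11.10
Base → 222 + 11.10 = 233.10
RR3 = 107 / 233.10 = 0.4590

45.9%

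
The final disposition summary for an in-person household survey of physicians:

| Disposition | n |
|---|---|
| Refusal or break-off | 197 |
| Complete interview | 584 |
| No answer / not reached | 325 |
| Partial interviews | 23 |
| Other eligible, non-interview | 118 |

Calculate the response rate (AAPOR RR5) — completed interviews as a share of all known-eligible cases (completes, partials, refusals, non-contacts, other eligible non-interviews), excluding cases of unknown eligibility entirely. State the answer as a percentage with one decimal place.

Numerator: 584
Base: 584 + 23 + 197 + 325 + 118 = 1247
RR5 = 584 / 1247 = 0.4683

46.8%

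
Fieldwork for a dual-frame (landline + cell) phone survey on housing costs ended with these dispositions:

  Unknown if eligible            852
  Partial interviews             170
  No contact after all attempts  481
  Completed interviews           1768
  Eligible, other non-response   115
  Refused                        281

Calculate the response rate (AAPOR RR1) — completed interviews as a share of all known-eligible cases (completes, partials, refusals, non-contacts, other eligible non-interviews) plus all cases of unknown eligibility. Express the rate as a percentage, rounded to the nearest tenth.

48.2%

Numerator: 1768
Base: 1768 + 170 + 281 + 481 + 115 + 852 = 3667
RR1 = 1768 / 3667 = 0.4821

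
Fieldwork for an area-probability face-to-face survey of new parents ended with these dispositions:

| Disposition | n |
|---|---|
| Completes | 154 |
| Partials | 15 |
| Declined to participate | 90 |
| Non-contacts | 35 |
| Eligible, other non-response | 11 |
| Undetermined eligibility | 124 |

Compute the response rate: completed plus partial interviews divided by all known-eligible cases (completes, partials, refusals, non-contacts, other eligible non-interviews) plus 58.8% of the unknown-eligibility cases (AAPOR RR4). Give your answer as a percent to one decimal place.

44.7%

Top: 154 + 15 = 169
Eligible (known): 154 + 15 + 90 + 35 + 11 = 305
Estimated eligible among unknowns: 0.5880 × 124 = 72.91
Base: 305 + 72.91 = 377.91
RR4 = 169 / 377.91 = 0.4472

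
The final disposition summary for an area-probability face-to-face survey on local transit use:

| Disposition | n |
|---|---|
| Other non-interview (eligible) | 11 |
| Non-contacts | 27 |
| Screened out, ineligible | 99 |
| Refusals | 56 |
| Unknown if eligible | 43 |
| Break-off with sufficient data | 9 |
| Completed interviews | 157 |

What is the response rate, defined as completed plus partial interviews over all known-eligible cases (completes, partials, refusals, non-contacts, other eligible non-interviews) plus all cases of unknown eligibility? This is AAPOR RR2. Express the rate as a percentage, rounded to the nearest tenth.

Numerator = 157 + 9 = 166
Base = 157 + 9 + 56 + 27 + 11 + 43 = 303
RR2 = 166 / 303 = 0.5479

54.8%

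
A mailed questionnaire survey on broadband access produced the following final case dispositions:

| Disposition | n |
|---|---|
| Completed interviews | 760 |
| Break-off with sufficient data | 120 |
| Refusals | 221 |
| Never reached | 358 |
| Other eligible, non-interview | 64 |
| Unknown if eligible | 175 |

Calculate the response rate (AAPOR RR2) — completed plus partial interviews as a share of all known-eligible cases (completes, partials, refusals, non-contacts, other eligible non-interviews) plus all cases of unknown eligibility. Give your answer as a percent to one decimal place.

Num → 760 + 120 = 880
Denom → 760 + 120 + 221 + 358 + 64 + 175 = 1698
RR2 = 880 / 1698 = 0.5183

51.8%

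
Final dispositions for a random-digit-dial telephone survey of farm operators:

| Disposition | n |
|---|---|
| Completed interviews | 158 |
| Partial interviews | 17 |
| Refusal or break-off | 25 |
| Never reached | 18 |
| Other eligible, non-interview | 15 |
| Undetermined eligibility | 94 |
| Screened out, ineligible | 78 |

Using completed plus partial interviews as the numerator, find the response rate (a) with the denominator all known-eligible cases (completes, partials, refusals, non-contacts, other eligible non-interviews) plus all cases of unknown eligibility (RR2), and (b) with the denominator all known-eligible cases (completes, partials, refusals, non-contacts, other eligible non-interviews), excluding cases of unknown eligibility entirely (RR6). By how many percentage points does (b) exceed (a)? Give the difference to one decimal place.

21.6

Numerator: 158 + 17 = 175
Denominator: 158 + 17 + 25 + 18 + 15 + 94 = 327
RR2 = 175 / 327 = 0.5352
Denominator: 158 + 17 + 25 + 18 + 15 = 233
RR6 = 175 / 233 = 0.7511
Difference = 75.11 − 53.52 = 21.59 percentage points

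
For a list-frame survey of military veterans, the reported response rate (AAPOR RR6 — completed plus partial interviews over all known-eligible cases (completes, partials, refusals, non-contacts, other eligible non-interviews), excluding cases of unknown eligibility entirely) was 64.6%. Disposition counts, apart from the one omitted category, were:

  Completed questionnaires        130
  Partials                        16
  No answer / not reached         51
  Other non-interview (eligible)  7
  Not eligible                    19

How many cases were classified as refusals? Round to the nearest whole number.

22

Top = 130 + 16 = 146
RR6 = 146 / D = 0.646
D = 146 / 0.646 = 226.0
Remaining denominator categories sum to 204
refusals = 226.0 − 204 ≈ 22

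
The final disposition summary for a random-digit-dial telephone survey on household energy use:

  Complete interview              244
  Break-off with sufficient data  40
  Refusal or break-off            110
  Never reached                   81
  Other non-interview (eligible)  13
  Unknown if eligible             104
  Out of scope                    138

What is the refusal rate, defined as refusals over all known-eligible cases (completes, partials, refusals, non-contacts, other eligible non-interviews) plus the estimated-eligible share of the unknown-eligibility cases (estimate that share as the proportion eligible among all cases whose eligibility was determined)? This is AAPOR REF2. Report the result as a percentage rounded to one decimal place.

Top → 110
Eligible (known) → 244 + 40 + 110 + 81 + 13 = 488
e = 488 / (488 + 138) = 488 / 626 = 0.7796
Estimated eligible among unknowns → 0.7796 × 104 = 81.08
Base → 488 + 81.08 = 569.08
REF2 = 110 / 569.08 = 0.1933

19.3%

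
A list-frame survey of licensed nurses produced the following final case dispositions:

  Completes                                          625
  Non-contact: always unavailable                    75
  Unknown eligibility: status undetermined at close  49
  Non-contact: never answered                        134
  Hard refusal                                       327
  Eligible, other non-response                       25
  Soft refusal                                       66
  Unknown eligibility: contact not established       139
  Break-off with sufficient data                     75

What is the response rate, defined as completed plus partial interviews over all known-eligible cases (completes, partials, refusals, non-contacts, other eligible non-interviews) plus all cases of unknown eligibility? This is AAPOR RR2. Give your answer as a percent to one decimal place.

Declined to participate = 327 + 66 = 393
Never reached = 134 + 75 = 209
Eligibility not determined = 139 + 49 = 188
Top = 625 + 75 = 700
Denominator = 625 + 75 + 393 + 209 + 25 + 188 = 1515
RR2 = 700 / 1515 = 0.4620

46.2%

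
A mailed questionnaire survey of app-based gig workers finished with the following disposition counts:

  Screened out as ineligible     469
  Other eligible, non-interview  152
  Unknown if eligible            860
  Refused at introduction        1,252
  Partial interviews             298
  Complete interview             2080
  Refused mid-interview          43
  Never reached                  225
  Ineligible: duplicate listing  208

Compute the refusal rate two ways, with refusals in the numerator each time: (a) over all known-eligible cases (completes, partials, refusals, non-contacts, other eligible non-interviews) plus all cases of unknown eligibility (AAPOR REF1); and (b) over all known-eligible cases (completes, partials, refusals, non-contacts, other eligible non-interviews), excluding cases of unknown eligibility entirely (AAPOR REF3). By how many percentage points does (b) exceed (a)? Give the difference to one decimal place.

5.6

Declined to participate = 1252 + 43 = 1295
Not eligible = 469 + 208 = 677
Num: 1295
Denom: 2080 + 298 + 1295 + 225 + 152 + 860 = 4910
REF1 = 1295 / 4910 = 0.2637
Denom: 2080 + 298 + 1295 + 225 + 152 = 4050
REF3 = 1295 / 4050 = 0.3198
Difference = 31.98 − 26.37 = 5.61 percentage points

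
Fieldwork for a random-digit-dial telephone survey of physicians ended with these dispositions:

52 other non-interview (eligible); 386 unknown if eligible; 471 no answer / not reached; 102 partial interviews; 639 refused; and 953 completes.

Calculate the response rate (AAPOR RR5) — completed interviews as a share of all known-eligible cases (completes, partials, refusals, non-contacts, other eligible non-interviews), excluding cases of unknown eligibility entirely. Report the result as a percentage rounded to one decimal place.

Top = 953
Denominator = 953 + 102 + 639 + 471 + 52 = 2217
RR5 = 953 / 2217 = 0.4299

43.0%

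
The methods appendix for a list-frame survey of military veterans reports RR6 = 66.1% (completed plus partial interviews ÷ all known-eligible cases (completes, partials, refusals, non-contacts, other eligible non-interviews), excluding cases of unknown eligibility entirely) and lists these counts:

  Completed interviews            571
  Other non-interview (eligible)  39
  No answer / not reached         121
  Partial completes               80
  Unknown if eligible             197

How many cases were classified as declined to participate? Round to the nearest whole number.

Top → 571 + 80 = 651
RR6 = 651 / D = 0.661
D = 651 / 0.661 = 984.9
Remaining denominator categories sum to 811
declined to participate = 984.9 − 811 ≈ 174

174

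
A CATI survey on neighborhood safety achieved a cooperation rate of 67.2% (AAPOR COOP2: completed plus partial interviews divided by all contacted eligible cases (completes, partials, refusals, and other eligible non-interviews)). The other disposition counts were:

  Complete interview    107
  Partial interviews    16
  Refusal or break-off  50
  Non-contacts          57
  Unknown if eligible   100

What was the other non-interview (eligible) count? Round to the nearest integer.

Top = 107 + 16 = 123
COOP2 = 123 / D = 0.672
D = 123 / 0.672 = 183.0
Rest of base = 173
other non-interview (eligible) = 183.0 − 173 ≈ 10

10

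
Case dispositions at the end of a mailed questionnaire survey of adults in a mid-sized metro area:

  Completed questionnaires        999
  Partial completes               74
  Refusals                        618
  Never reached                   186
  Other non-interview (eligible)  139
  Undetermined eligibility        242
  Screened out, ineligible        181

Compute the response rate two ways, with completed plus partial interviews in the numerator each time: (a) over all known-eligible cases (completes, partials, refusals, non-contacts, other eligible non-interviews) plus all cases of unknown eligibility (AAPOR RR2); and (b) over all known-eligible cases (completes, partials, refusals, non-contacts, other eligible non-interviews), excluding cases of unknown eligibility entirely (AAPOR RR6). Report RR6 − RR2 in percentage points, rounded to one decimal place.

5.7

Num: 999 + 74 = 1073
Denominator: 999 + 74 + 618 + 186 + 139 + 242 = 2258
RR2 = 1073 / 2258 = 0.4752
Denominator: 999 + 74 + 618 + 186 + 139 = 2016
RR6 = 1073 / 2016 = 0.5322
Difference = 53.22 − 47.52 = 5.70 percentage points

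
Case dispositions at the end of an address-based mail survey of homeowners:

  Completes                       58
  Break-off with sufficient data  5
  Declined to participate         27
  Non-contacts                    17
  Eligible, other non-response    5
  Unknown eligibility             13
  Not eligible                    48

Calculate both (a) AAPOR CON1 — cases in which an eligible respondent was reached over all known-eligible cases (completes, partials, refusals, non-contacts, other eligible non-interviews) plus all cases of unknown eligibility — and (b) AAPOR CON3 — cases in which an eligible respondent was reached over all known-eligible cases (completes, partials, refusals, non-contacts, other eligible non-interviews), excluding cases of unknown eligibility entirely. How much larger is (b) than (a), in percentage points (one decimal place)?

Top = 58 + 5 + 27 + 5 = 95
Base = 58 + 5 + 27 + 17 + 5 + 13 = 125
CON1 = 95 / 125 = 0.7600
Base = 58 + 5 + 27 + 17 + 5 = 112
CON3 = 95 / 112 = 0.8482
Difference = 84.82 − 76.00 = 8.82 percentage points

8.8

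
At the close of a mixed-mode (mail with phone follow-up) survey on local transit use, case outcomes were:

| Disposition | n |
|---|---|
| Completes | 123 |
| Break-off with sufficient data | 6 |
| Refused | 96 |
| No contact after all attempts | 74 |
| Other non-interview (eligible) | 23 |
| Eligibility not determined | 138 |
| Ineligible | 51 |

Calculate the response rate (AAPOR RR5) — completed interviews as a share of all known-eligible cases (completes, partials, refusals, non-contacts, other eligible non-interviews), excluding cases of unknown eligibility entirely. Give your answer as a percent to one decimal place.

Top = 123
Denom = 123 + 6 + 96 + 74 + 23 = 322
RR5 = 123 / 322 = 0.3820

38.2%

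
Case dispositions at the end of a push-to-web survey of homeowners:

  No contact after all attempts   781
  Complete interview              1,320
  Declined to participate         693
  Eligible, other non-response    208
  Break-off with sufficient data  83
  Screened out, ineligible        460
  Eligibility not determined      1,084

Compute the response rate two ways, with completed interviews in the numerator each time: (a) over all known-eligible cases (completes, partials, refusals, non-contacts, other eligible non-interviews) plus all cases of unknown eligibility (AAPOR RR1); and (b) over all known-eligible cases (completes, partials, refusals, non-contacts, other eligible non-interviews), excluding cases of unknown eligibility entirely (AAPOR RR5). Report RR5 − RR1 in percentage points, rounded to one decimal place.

11.1

Top = 1320
Base = 1320 + 83 + 693 + 781 + 208 + 1084 = 4169
RR1 = 1320 / 4169 = 0.3166
Base = 1320 + 83 + 693 + 781 + 208 = 3085
RR5 = 1320 / 3085 = 0.4279
Difference = 42.79 − 31.66 = 11.13 percentage points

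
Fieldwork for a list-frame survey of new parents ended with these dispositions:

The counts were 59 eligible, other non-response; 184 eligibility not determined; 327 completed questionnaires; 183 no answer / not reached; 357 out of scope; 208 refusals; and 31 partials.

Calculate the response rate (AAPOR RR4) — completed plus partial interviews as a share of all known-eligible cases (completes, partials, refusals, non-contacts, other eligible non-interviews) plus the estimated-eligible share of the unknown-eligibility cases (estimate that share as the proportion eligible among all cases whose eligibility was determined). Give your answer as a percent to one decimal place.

Num = 327 + 31 = 358
Eligible (known) = 327 + 31 + 208 + 183 + 59 = 808
e = 808 / (808 + 357) = 808 / 1165 = 0.6936
Estimated eligible among unknowns = 0.6936 × 184 = 127.62
Denom = 808 + 127.62 = 935.62
RR4 = 358 / 935.62 = 0.3826

38.3%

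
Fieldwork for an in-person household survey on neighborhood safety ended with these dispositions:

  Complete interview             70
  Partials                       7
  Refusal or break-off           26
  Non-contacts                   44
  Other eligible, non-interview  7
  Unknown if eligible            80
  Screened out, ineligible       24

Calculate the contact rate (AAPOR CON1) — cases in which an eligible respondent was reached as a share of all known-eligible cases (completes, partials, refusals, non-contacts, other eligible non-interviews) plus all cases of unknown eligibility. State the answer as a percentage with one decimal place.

Num → 70 + 7 + 26 + 7 = 110
Base → 70 + 7 + 26 + 44 + 7 + 80 = 234
CON1 = 110 / 234 = 0.4701

47.0%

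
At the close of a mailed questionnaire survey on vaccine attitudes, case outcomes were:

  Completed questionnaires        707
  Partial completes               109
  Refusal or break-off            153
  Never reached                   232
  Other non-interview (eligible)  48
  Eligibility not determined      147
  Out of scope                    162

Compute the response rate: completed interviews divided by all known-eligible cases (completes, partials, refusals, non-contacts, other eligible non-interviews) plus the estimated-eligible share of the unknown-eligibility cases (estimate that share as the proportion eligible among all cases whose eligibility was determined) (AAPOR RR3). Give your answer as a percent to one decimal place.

51.3%

Num → 707
Eligible (known) → 707 + 109 + 153 + 232 + 48 = 1249
e = 1249 / (1249 + 162) = 1249 / 1411 = 0.8852
Estimated eligible among unknowns → 0.8852 × 147 = 130.12
Denominator → 1249 + 130.12 = 1379.12
RR3 = 707 / 1379.12 = 0.5126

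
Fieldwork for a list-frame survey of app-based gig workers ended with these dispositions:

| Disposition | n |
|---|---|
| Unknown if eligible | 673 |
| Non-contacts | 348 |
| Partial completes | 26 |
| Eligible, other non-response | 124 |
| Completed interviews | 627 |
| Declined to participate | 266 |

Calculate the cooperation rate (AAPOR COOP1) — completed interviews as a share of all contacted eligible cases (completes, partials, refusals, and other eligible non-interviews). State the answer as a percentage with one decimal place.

60.1%

Top: 627
Denom: 627 + 26 + 266 + 124 = 1043
COOP1 = 627 / 1043 = 0.6012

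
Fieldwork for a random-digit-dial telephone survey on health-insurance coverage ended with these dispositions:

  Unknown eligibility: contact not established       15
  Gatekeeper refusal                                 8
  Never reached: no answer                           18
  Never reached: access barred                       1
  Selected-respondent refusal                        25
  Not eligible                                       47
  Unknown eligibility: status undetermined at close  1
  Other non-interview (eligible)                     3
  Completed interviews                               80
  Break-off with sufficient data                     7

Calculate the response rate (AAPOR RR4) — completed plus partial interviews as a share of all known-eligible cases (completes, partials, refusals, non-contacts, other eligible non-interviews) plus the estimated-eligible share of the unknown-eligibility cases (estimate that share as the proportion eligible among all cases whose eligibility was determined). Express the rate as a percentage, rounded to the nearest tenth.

56.5%

Refusals = 8 + 25 = 33
Non-contacts = 18 + 1 = 19
Eligibility not determined = 15 + 1 = 16
Numerator → 80 + 7 = 87
Determined eligible → 80 + 7 + 33 + 19 + 3 = 142
e = 142 / (142 + 47) = 142 / 189 = 0.7513
Eligible share of unknowns → 0.7513 × 16 = 12.02
Base → 142 + 12.02 = 154.02
RR4 = 87 / 154.02 = 0.5649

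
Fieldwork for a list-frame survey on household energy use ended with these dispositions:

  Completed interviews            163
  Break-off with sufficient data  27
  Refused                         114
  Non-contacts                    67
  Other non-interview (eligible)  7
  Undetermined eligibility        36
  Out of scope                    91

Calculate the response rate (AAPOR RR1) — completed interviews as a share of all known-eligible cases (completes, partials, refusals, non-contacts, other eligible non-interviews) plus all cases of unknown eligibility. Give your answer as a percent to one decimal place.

Top = 163
Denom = 163 + 27 + 114 + 67 + 7 + 36 = 414
RR1 = 163 / 414 = 0.3937

39.4%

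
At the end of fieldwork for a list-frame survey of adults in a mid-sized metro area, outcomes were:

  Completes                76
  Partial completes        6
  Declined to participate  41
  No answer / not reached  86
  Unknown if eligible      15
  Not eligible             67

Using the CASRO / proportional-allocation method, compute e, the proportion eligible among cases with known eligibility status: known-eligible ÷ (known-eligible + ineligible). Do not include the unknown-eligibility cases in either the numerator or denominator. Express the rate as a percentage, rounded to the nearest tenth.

75.7%

Determined eligible = 76 + 6 + 41 + 86 = 209
e = 209 / (209 + 67) = 209 / 276 = 0.7572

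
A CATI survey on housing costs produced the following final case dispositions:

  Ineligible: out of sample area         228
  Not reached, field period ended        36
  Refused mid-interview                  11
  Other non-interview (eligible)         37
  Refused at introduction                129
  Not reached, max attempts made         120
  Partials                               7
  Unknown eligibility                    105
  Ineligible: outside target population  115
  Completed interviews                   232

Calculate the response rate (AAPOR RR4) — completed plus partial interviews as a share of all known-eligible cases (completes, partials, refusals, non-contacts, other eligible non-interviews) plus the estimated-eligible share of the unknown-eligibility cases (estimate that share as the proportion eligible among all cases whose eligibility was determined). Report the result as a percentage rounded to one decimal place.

Refusal or break-off = 129 + 11 = 140
No answer / not reached = 36 + 120 = 156
Screened out, ineligible = 115 + 228 = 343
Num → 232 + 7 = 239
Determined eligible → 232 + 7 + 140 + 156 + 37 = 572
e = 572 / (572 + 343) = 572 / 915 = 0.6251
Estimated eligible among unknowns → 0.6251 × 105 = 65.64
Base → 572 + 65.64 = 637.64
RR4 = 239 / 637.64 = 0.3748

37.5%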